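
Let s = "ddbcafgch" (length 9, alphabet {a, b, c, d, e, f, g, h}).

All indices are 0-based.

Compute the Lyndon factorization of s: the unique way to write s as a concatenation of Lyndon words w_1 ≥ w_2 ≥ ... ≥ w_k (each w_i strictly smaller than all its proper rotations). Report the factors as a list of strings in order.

emit factor 1: 'd' (i=0, period=1)
emit factor 2: 'd' (i=1, period=1)
emit factor 3: 'bc' (i=2, period=2)
emit factor 4: 'afgch' (i=4, period=5)

["d", "d", "bc", "afgch"]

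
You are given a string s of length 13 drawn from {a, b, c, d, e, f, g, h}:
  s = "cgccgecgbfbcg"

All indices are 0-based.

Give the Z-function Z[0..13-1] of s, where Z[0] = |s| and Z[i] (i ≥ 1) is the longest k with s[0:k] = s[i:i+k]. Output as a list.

Z[0]=13
i=1: i≥r, start 0; Z[1]=0
i=2: i≥r, start 0; Z[2]=1 extend→box=[2,3)
i=3: i≥r, start 0; Z[3]=2 extend→box=[3,5)
i=4: min(r-i=1, Z[1]=0)=0; Z[4]=0
i=5: i≥r, start 0; Z[5]=0
i=6: i≥r, start 0; Z[6]=2 extend→box=[6,8)
i=7: min(r-i=1, Z[1]=0)=0; Z[7]=0
i=8: i≥r, start 0; Z[8]=0
i=9: i≥r, start 0; Z[9]=0
i=10: i≥r, start 0; Z[10]=0
i=11: i≥r, start 0; Z[11]=2 extend→box=[11,13)
i=12: min(r-i=1, Z[1]=0)=0; Z[12]=0

[13, 0, 1, 2, 0, 0, 2, 0, 0, 0, 0, 2, 0]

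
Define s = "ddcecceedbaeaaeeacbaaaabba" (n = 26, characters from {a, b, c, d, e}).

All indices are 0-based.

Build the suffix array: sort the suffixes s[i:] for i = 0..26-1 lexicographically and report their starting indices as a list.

rank | idx | suffix
   0 |  25 | a
   1 |  19 | aaaabba
   2 |  20 | aaabba
   3 |  21 | aabba
   4 |  12 | aaeeacbaaaabba
   5 |  22 | abba
   6 |  16 | acbaaaabba
   7 |  10 | aeaaeeacbaaaabba
   8 |  13 | aeeacbaaaabba
   9 |  24 | ba
  10 |  18 | baaaabba
  11 |   9 | baeaaeeacbaaaabba
  12 |  23 | bba
  13 |  17 | cbaaaabba
  14 |   4 | cceedbaeaaeeacbaaaabba
  15 |   2 | cecceedbaeaaeeacbaaaabba
  16 |   5 | ceedbaeaaeeacbaaaabba
  17 |   8 | dbaeaaeeacbaaaabba
  18 |   1 | dcecceedbaeaaeeacbaaaabba
  19 |   0 | ddcecceedbaeaaeeacbaaaabba
  20 |  11 | eaaeeacbaaaabba
  21 |  15 | eacbaaaabba
  22 |   3 | ecceedbaeaaeeacbaaaabba
  23 |   7 | edbaeaaeeacbaaaabba
  24 |  14 | eeacbaaaabba
  25 |   6 | eedbaeaaeeacbaaaabba

[25, 19, 20, 21, 12, 22, 16, 10, 13, 24, 18, 9, 23, 17, 4, 2, 5, 8, 1, 0, 11, 15, 3, 7, 14, 6]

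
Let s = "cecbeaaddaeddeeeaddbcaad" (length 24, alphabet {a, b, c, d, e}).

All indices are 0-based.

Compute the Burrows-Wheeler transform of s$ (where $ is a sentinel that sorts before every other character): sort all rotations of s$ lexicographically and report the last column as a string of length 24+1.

rank  rotation                   last
    0  $cecbeaaddaeddeeeaddbcaad  d
    1  aad$cecbeaaddaeddeeeaddbc  c
    2  aaddaeddeeeaddbcaad$cecbe  e
    3  ad$cecbeaaddaeddeeeaddbca  a
    4  addaeddeeeaddbcaad$cecbea  a
    5  addbcaad$cecbeaaddaeddeee  e
    6  aeddeeeaddbcaad$cecbeaadd  d
    7  bcaad$cecbeaaddaeddeeeadd  d
    8  beaaddaeddeeeaddbcaad$cec  c
    9  caad$cecbeaaddaeddeeeaddb  b
   10  cbeaaddaeddeeeaddbcaad$ce  e
   11  cecbeaaddaeddeeeaddbcaad$  $
   12  d$cecbeaaddaeddeeeaddbcaa  a
   13  daeddeeeaddbcaad$cecbeaad  d
   14  dbcaad$cecbeaaddaeddeeead  d
   15  ddaeddeeeaddbcaad$cecbeaa  a
   16  ddbcaad$cecbeaaddaeddeeea  a
   17  ddeeeaddbcaad$cecbeaaddae  e
   18  deeeaddbcaad$cecbeaaddaed  d
   19  eaaddaeddeeeaddbcaad$cecb  b
   20  eaddbcaad$cecbeaaddaeddee  e
   21  ecbeaaddaeddeeeaddbcaad$c  c
   22  eddeeeaddbcaad$cecbeaadda  a
   23  eeaddbcaad$cecbeaaddaedde  e
   24  eeeaddbcaad$cecbeaaddaedd  d

dceaaeddcbe$addaaedbecaed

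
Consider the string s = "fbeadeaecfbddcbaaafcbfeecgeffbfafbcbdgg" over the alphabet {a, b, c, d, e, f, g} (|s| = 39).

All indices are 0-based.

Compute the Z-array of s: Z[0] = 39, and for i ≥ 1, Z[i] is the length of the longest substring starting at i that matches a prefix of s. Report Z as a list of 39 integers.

[39, 0, 0, 0, 0, 0, 0, 0, 0, 2, 0, 0, 0, 0, 0, 0, 0, 0, 1, 0, 0, 1, 0, 0, 0, 0, 0, 1, 2, 0, 1, 0, 2, 0, 0, 0, 0, 0, 0]

Z[0]=39
i=1: fresh scan; Z[1]=0
i=2: fresh scan; Z[2]=0
i=3: fresh scan; Z[3]=0
i=4: fresh scan; Z[4]=0
i=5: fresh scan; Z[5]=0
i=6: fresh scan; Z[6]=0
i=7: fresh scan; Z[7]=0
i=8: fresh scan; Z[8]=0
i=9: fresh scan; Z[9]=2 extend→box=[9,11)
i=10: min(r-i=1, Z[1]=0)=0; Z[10]=0
i=11: fresh scan; Z[11]=0
i=12: fresh scan; Z[12]=0
i=13: fresh scan; Z[13]=0
i=14: fresh scan; Z[14]=0
i=15: fresh scan; Z[15]=0
i=16: fresh scan; Z[16]=0
i=17: fresh scan; Z[17]=0
i=18: fresh scan; Z[18]=1 extend→box=[18,19)
i=19: fresh scan; Z[19]=0
i=20: fresh scan; Z[20]=0
i=21: fresh scan; Z[21]=1 extend→box=[21,22)
i=22: fresh scan; Z[22]=0
i=23: fresh scan; Z[23]=0
i=24: fresh scan; Z[24]=0
i=25: fresh scan; Z[25]=0
i=26: fresh scan; Z[26]=0
i=27: fresh scan; Z[27]=1 extend→box=[27,28)
i=28: fresh scan; Z[28]=2 extend→box=[28,30)
i=29: min(r-i=1, Z[1]=0)=0; Z[29]=0
i=30: fresh scan; Z[30]=1 extend→box=[30,31)
i=31: fresh scan; Z[31]=0
i=32: fresh scan; Z[32]=2 extend→box=[32,34)
i=33: min(r-i=1, Z[1]=0)=0; Z[33]=0
i=34: fresh scan; Z[34]=0
i=35: fresh scan; Z[35]=0
i=36: fresh scan; Z[36]=0
i=37: fresh scan; Z[37]=0
i=38: fresh scan; Z[38]=0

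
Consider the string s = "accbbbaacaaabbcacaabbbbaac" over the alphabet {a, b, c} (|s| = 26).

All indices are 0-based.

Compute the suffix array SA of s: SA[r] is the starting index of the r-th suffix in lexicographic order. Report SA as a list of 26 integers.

[9, 17, 10, 23, 6, 18, 11, 24, 7, 15, 0, 22, 5, 21, 4, 20, 3, 19, 12, 13, 25, 8, 16, 14, 2, 1]

rank→(start, suffix):
  0 → (9, 'aaabbcacaabbbbaac')
  1 → (17, 'aabbbbaac')
  2 → (10, 'aabbcacaabbbbaac')
  3 → (23, 'aac')
  4 → (6, 'aacaaabbcacaabbbbaac')
  5 → (18, 'abbbbaac')
  6 → (11, 'abbcacaabbbbaac')
  7 → (24, 'ac')
  8 → (7, 'acaaabbcacaabbbbaac')
  9 → (15, 'acaabbbbaac')
  10 → (0, 'accbbbaacaaabbcacaabbbbaac')
  11 → (22, 'baac')
  12 → (5, 'baacaaabbcacaabbbbaac')
  13 → (21, 'bbaac')
  14 → (4, 'bbaacaaabbcacaabbbbaac')
  15 → (20, 'bbbaac')
  16 → (3, 'bbbaacaaabbcacaabbbbaac')
  17 → (19, 'bbbbaac')
  18 → (12, 'bbcacaabbbbaac')
  19 → (13, 'bcacaabbbbaac')
  20 → (25, 'c')
  21 → (8, 'caaabbcacaabbbbaac')
  22 → (16, 'caabbbbaac')
  23 → (14, 'cacaabbbbaac')
  24 → (2, 'cbbbaacaaabbcacaabbbbaac')
  25 → (1, 'ccbbbaacaaabbcacaabbbbaac')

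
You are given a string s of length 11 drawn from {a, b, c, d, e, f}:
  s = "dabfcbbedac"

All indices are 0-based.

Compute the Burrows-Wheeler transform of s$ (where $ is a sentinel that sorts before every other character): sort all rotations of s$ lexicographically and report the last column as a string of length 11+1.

cddcbaaf$ebb

rank  rotation      last
    0  $dabfcbbedac  c
    1  abfcbbedac$d  d
    2  ac$dabfcbbed  d
    3  bbedac$dabfc  c
    4  bedac$dabfcb  b
    5  bfcbbedac$da  a
    6  c$dabfcbbeda  a
    7  cbbedac$dabf  f
    8  dabfcbbedac$  $
    9  dac$dabfcbbe  e
   10  edac$dabfcbb  b
   11  fcbbedac$dab  b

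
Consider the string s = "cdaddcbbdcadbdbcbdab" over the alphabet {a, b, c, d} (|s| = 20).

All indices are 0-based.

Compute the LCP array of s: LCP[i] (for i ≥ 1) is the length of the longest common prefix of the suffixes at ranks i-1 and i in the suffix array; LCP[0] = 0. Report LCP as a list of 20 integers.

[0, 1, 2, 0, 1, 1, 1, 2, 2, 0, 1, 2, 1, 0, 2, 1, 2, 1, 2, 1]

rank→(start, suffix):
  0 → (18, 'ab')
  1 → (10, 'adbdbcbdab')
  2 → (2, 'addcbbdcadbdbcbdab')
  3 → (19, 'b')
  4 → (6, 'bbdcadbdbcbdab')
  5 → (14, 'bcbdab')
  6 → (16, 'bdab')
  7 → (12, 'bdbcbdab')
  8 → (7, 'bdcadbdbcbdab')
  9 → (9, 'cadbdbcbdab')
  10 → (5, 'cbbdcadbdbcbdab')
  11 → (15, 'cbdab')
  12 → (0, 'cdaddcbbdcadbdbcbdab')
  13 → (17, 'dab')
  14 → (1, 'daddcbbdcadbdbcbdab')
  15 → (13, 'dbcbdab')
  16 → (11, 'dbdbcbdab')
  17 → (8, 'dcadbdbcbdab')
  18 → (4, 'dcbbdcadbdbcbdab')
  19 → (3, 'ddcbbdcadbdbcbdab')

SA = [18, 10, 2, 19, 6, 14, 16, 12, 7, 9, 5, 15, 0, 17, 1, 13, 11, 8, 4, 3]
rank  pair      lcp
   1  s[18:],s[10:]  1  'a'
   2  s[10:],s[2:]  2  'ad'
   3  s[2:],s[19:]  0  ''
   4  s[19:],s[6:]  1  'b'
   5  s[6:],s[14:]  1  'b'
   6  s[14:],s[16:]  1  'b'
   7  s[16:],s[12:]  2  'bd'
   8  s[12:],s[7:]  2  'bd'
   9  s[7:],s[9:]  0  ''
  10  s[9:],s[5:]  1  'c'
  11  s[5:],s[15:]  2  'cb'
  12  s[15:],s[0:]  1  'c'
  13  s[0:],s[17:]  0  ''
  14  s[17:],s[1:]  2  'da'
  15  s[1:],s[13:]  1  'd'
  16  s[13:],s[11:]  2  'db'
  17  s[11:],s[8:]  1  'd'
  18  s[8:],s[4:]  2  'dc'
  19  s[4:],s[3:]  1  'd'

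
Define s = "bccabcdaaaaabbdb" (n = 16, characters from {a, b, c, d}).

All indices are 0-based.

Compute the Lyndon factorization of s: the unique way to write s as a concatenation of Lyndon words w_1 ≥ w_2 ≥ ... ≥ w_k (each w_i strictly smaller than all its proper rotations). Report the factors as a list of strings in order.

["bcc", "abcd", "aaaaabbdb"]

emit factor 1: 'bcc' (i=0, period=3)
emit factor 2: 'abcd' (i=3, period=4)
emit factor 3: 'aaaaabbdb' (i=7, period=9)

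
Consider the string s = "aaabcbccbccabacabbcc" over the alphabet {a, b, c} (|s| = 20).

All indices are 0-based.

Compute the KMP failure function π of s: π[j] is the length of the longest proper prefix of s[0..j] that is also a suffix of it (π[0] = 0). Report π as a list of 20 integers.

[0, 1, 2, 0, 0, 0, 0, 0, 0, 0, 0, 1, 0, 1, 0, 1, 0, 0, 0, 0]

π[0] = 0
j=1 s[j]='a': π[1]=1 (border 'a')
j=2 s[j]='a': π[2]=2 (border 'aa')
j=3 s[j]='b': k: 2→1→0; π[3]=0 (border '')
j=4 s[j]='c': π[4]=0 (border '')
j=5 s[j]='b': π[5]=0 (border '')
j=6 s[j]='c': π[6]=0 (border '')
j=7 s[j]='c': π[7]=0 (border '')
j=8 s[j]='b': π[8]=0 (border '')
j=9 s[j]='c': π[9]=0 (border '')
j=10 s[j]='c': π[10]=0 (border '')
j=11 s[j]='a': π[11]=1 (border 'a')
j=12 s[j]='b': k: 1→0; π[12]=0 (border '')
j=13 s[j]='a': π[13]=1 (border 'a')
j=14 s[j]='c': k: 1→0; π[14]=0 (border '')
j=15 s[j]='a': π[15]=1 (border 'a')
j=16 s[j]='b': k: 1→0; π[16]=0 (border '')
j=17 s[j]='b': π[17]=0 (border '')
j=18 s[j]='c': π[18]=0 (border '')
j=19 s[j]='c': π[19]=0 (border '')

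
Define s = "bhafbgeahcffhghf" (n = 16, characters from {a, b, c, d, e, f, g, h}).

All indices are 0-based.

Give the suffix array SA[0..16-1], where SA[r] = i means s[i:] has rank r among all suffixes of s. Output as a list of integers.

rank→(start, suffix):
  0 → (2, 'afbgeahcffhghf')
  1 → (7, 'ahcffhghf')
  2 → (4, 'bgeahcffhghf')
  3 → (0, 'bhafbgeahcffhghf')
  4 → (9, 'cffhghf')
  5 → (6, 'eahcffhghf')
  6 → (15, 'f')
  7 → (3, 'fbgeahcffhghf')
  8 → (10, 'ffhghf')
  9 → (11, 'fhghf')
  10 → (5, 'geahcffhghf')
  11 → (13, 'ghf')
  12 → (1, 'hafbgeahcffhghf')
  13 → (8, 'hcffhghf')
  14 → (14, 'hf')
  15 → (12, 'hghf')

[2, 7, 4, 0, 9, 6, 15, 3, 10, 11, 5, 13, 1, 8, 14, 12]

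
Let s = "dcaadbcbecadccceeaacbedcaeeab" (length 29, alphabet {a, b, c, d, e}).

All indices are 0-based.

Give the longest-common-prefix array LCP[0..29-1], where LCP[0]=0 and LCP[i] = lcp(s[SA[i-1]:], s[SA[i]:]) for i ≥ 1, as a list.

[0, 2, 1, 1, 1, 2, 1, 0, 1, 1, 2, 0, 2, 2, 1, 3, 1, 2, 1, 0, 1, 3, 2, 0, 2, 1, 1, 1, 3]

sorted suffixes:
  #0 SA[0]=17  'aacbedcaeeab'
  #1 SA[1]=2  'aadbcbecadccceeaacbedcaeeab'
  #2 SA[2]=27  'ab'
  #3 SA[3]=18  'acbedcaeeab'
  #4 SA[4]=3  'adbcbecadccceeaacbedcaeeab'
  #5 SA[5]=10  'adccceeaacbedcaeeab'
  #6 SA[6]=24  'aeeab'
  #7 SA[7]=28  'b'
  #8 SA[8]=5  'bcbecadccceeaacbedcaeeab'
  #9 SA[9]=7  'becadccceeaacbedcaeeab'
  #10 SA[10]=20  'bedcaeeab'
  #11 SA[11]=1  'caadbcbecadccceeaacbedcaeeab'
  #12 SA[12]=9  'cadccceeaacbedcaeeab'
  #13 SA[13]=23  'caeeab'
  #14 SA[14]=6  'cbecadccceeaacbedcaeeab'
  #15 SA[15]=19  'cbedcaeeab'
  #16 SA[16]=12  'ccceeaacbedcaeeab'
  #17 SA[17]=13  'cceeaacbedcaeeab'
  #18 SA[18]=14  'ceeaacbedcaeeab'
  #19 SA[19]=4  'dbcbecadccceeaacbedcaeeab'
  #20 SA[20]=0  'dcaadbcbecadccceeaacbedcaeeab'
  #21 SA[21]=22  'dcaeeab'
  #22 SA[22]=11  'dccceeaacbedcaeeab'
  #23 SA[23]=16  'eaacbedcaeeab'
  #24 SA[24]=26  'eab'
  #25 SA[25]=8  'ecadccceeaacbedcaeeab'
  #26 SA[26]=21  'edcaeeab'
  #27 SA[27]=15  'eeaacbedcaeeab'
  #28 SA[28]=25  'eeab'

SA = [17, 2, 27, 18, 3, 10, 24, 28, 5, 7, 20, 1, 9, 23, 6, 19, 12, 13, 14, 4, 0, 22, 11, 16, 26, 8, 21, 15, 25]
[i] adj suffixes → lcp
  [1] 17/2 → 2 ('aa')
  [2] 2/27 → 1 ('a')
  [3] 27/18 → 1 ('a')
  [4] 18/3 → 1 ('a')
  [5] 3/10 → 2 ('ad')
  [6] 10/24 → 1 ('a')
  [7] 24/28 → 0 ('')
  [8] 28/5 → 1 ('b')
  [9] 5/7 → 1 ('b')
  [10] 7/20 → 2 ('be')
  [11] 20/1 → 0 ('')
  [12] 1/9 → 2 ('ca')
  [13] 9/23 → 2 ('ca')
  [14] 23/6 → 1 ('c')
  [15] 6/19 → 3 ('cbe')
  [16] 19/12 → 1 ('c')
  [17] 12/13 → 2 ('cc')
  [18] 13/14 → 1 ('c')
  [19] 14/4 → 0 ('')
  [20] 4/0 → 1 ('d')
  [21] 0/22 → 3 ('dca')
  [22] 22/11 → 2 ('dc')
  [23] 11/16 → 0 ('')
  [24] 16/26 → 2 ('ea')
  [25] 26/8 → 1 ('e')
  [26] 8/21 → 1 ('e')
  [27] 21/15 → 1 ('e')
  [28] 15/25 → 3 ('eea')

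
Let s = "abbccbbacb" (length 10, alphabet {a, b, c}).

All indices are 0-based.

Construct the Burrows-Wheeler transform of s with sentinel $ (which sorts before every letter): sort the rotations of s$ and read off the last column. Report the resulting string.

b$bcbcabacb

rank  rotation     last
    0  $abbccbbacb  b
    1  abbccbbacb$  $
    2  acb$abbccbb  b
    3  b$abbccbbac  c
    4  bacb$abbccb  b
    5  bbacb$abbcc  c
    6  bbccbbacb$a  a
    7  bccbbacb$ab  b
    8  cb$abbccbba  a
    9  cbbacb$abbc  c
   10  ccbbacb$abb  b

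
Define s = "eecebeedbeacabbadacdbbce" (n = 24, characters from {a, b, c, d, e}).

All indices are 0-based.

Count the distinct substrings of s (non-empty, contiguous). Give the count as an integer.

sorted suffixes:
  #0 SA[0]=12  'abbadacdbbce'
  #1 SA[1]=10  'acabbadacdbbce'
  #2 SA[2]=17  'acdbbce'
  #3 SA[3]=15  'adacdbbce'
  #4 SA[4]=14  'badacdbbce'
  #5 SA[5]=13  'bbadacdbbce'
  #6 SA[6]=20  'bbce'
  #7 SA[7]=21  'bce'
  #8 SA[8]=8  'beacabbadacdbbce'
  #9 SA[9]=4  'beedbeacabbadacdbbce'
  #10 SA[10]=11  'cabbadacdbbce'
  #11 SA[11]=18  'cdbbce'
  #12 SA[12]=22  'ce'
  #13 SA[13]=2  'cebeedbeacabbadacdbbce'
  #14 SA[14]=16  'dacdbbce'
  #15 SA[15]=19  'dbbce'
  #16 SA[16]=7  'dbeacabbadacdbbce'
  #17 SA[17]=23  'e'
  #18 SA[18]=9  'eacabbadacdbbce'
  #19 SA[19]=3  'ebeedbeacabbadacdbbce'
  #20 SA[20]=1  'ecebeedbeacabbadacdbbce'
  #21 SA[21]=6  'edbeacabbadacdbbce'
  #22 SA[22]=0  'eecebeedbeacabbadacdbbce'
  #23 SA[23]=5  'eedbeacabbadacdbbce'

SA = [12, 10, 17, 15, 14, 13, 20, 21, 8, 4, 11, 18, 22, 2, 16, 19, 7, 23, 9, 3, 1, 6, 0, 5]
rank  pair      lcp
   1  s[12:],s[10:]  1  'a'
   2  s[10:],s[17:]  2  'ac'
   3  s[17:],s[15:]  1  'a'
   4  s[15:],s[14:]  0  ''
   5  s[14:],s[13:]  1  'b'
   6  s[13:],s[20:]  2  'bb'
   7  s[20:],s[21:]  1  'b'
   8  s[21:],s[8:]  1  'b'
   9  s[8:],s[4:]  2  'be'
  10  s[4:],s[11:]  0  ''
  11  s[11:],s[18:]  1  'c'
  12  s[18:],s[22:]  1  'c'
  13  s[22:],s[2:]  2  'ce'
  14  s[2:],s[16:]  0  ''
  15  s[16:],s[19:]  1  'd'
  16  s[19:],s[7:]  2  'db'
  17  s[7:],s[23:]  0  ''
  18  s[23:],s[9:]  1  'e'
  19  s[9:],s[3:]  1  'e'
  20  s[3:],s[1:]  1  'e'
  21  s[1:],s[6:]  1  'e'
  22  s[6:],s[0:]  1  'e'
  23  s[0:],s[5:]  2  'ee'

n(n+1)/2 = 24·25/2 = 300
Σ LCP = 0 + 1 + 2 + 1 + 0 + 1 + 2 + 1 + 1 + 2 + 0 + 1 + 1 + 2 + 0 + 1 + 2 + 0 + 1 + 1 + 1 + 1 + 1 + 2 = 25
distinct = 300 − 25 = 275

275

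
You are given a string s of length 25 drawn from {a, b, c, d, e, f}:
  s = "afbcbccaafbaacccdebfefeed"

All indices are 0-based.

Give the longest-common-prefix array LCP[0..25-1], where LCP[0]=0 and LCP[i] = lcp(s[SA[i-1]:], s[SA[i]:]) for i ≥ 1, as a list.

rank | idx | suffix
   0 |  11 | aacccdebfefeed
   1 |   7 | aafbaacccdebfefeed
   2 |  12 | acccdebfefeed
   3 |   8 | afbaacccdebfefeed
   4 |   0 | afbcbccaafbaacccdebfefeed
   5 |  10 | baacccdebfefeed
   6 |   2 | bcbccaafbaacccdebfefeed
   7 |   4 | bccaafbaacccdebfefeed
   8 |  18 | bfefeed
   9 |   6 | caafbaacccdebfefeed
  10 |   3 | cbccaafbaacccdebfefeed
  11 |   5 | ccaafbaacccdebfefeed
  12 |  13 | cccdebfefeed
  13 |  14 | ccdebfefeed
  14 |  15 | cdebfefeed
  15 |  24 | d
  16 |  16 | debfefeed
  17 |  17 | ebfefeed
  18 |  23 | ed
  19 |  22 | eed
  20 |  20 | efeed
  21 |   9 | fbaacccdebfefeed
  22 |   1 | fbcbccaafbaacccdebfefeed
  23 |  21 | feed
  24 |  19 | fefeed

SA = [11, 7, 12, 8, 0, 10, 2, 4, 18, 6, 3, 5, 13, 14, 15, 24, 16, 17, 23, 22, 20, 9, 1, 21, 19]
[i] adj suffixes → lcp
  [1] 11/7 → 2 ('aa')
  [2] 7/12 → 1 ('a')
  [3] 12/8 → 1 ('a')
  [4] 8/0 → 3 ('afb')
  [5] 0/10 → 0 ('')
  [6] 10/2 → 1 ('b')
  [7] 2/4 → 2 ('bc')
  [8] 4/18 → 1 ('b')
  [9] 18/6 → 0 ('')
  [10] 6/3 → 1 ('c')
  [11] 3/5 → 1 ('c')
  [12] 5/13 → 2 ('cc')
  [13] 13/14 → 2 ('cc')
  [14] 14/15 → 1 ('c')
  [15] 15/24 → 0 ('')
  [16] 24/16 → 1 ('d')
  [17] 16/17 → 0 ('')
  [18] 17/23 → 1 ('e')
  [19] 23/22 → 1 ('e')
  [20] 22/20 → 1 ('e')
  [21] 20/9 → 0 ('')
  [22] 9/1 → 2 ('fb')
  [23] 1/21 → 1 ('f')
  [24] 21/19 → 2 ('fe')

[0, 2, 1, 1, 3, 0, 1, 2, 1, 0, 1, 1, 2, 2, 1, 0, 1, 0, 1, 1, 1, 0, 2, 1, 2]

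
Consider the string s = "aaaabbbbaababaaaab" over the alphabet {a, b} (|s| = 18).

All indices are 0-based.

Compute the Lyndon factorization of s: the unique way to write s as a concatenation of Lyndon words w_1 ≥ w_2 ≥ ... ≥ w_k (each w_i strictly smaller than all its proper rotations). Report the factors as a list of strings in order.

["aaaabbbbaabab", "aaaab"]

emit factor 1: 'aaaabbbbaabab' (i=0, period=13)
emit factor 2: 'aaaab' (i=13, period=5)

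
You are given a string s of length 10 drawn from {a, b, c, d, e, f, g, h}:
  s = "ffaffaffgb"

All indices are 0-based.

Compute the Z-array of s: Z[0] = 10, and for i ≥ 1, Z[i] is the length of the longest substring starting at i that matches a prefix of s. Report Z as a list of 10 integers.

Z[0]=10
i=1: fresh scan; Z[1]=1 extend→box=[1,2)
i=2: fresh scan; Z[2]=0
i=3: fresh scan; Z[3]=5 extend→box=[3,8)
i=4: min(r-i=4, Z[1]=1)=1; Z[4]=1
i=5: min(r-i=3, Z[2]=0)=0; Z[5]=0
i=6: min(r-i=2, Z[3]=5)=2; Z[6]=2
i=7: min(r-i=1, Z[4]=1)=1; Z[7]=1
i=8: fresh scan; Z[8]=0
i=9: fresh scan; Z[9]=0

[10, 1, 0, 5, 1, 0, 2, 1, 0, 0]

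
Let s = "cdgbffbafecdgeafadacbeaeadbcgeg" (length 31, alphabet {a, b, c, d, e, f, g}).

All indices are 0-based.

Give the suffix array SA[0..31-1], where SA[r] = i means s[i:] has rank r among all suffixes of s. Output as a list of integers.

rank | idx | suffix
   0 |  18 | acbeaeadbcgeg
   1 |  16 | adacbeaeadbcgeg
   2 |  24 | adbcgeg
   3 |  22 | aeadbcgeg
   4 |  14 | afadacbeaeadbcgeg
   5 |   7 | afecdgeafadacbeaeadbcgeg
   6 |   6 | bafecdgeafadacbeaeadbcgeg
   7 |  26 | bcgeg
   8 |  20 | beaeadbcgeg
   9 |   3 | bffbafecdgeafadacbeaeadbcgeg
  10 |  19 | cbeaeadbcgeg
  11 |   0 | cdgbffbafecdgeafadacbeaeadbcgeg
  12 |  10 | cdgeafadacbeaeadbcgeg
  13 |  27 | cgeg
  14 |  17 | dacbeaeadbcgeg
  15 |  25 | dbcgeg
  16 |   1 | dgbffbafecdgeafadacbeaeadbcgeg
  17 |  11 | dgeafadacbeaeadbcgeg
  18 |  23 | eadbcgeg
  19 |  21 | eaeadbcgeg
  20 |  13 | eafadacbeaeadbcgeg
  21 |   9 | ecdgeafadacbeaeadbcgeg
  22 |  29 | eg
  23 |  15 | fadacbeaeadbcgeg
  24 |   5 | fbafecdgeafadacbeaeadbcgeg
  25 |   8 | fecdgeafadacbeaeadbcgeg
  26 |   4 | ffbafecdgeafadacbeaeadbcgeg
  27 |  30 | g
  28 |   2 | gbffbafecdgeafadacbeaeadbcgeg
  29 |  12 | geafadacbeaeadbcgeg
  30 |  28 | geg

[18, 16, 24, 22, 14, 7, 6, 26, 20, 3, 19, 0, 10, 27, 17, 25, 1, 11, 23, 21, 13, 9, 29, 15, 5, 8, 4, 30, 2, 12, 28]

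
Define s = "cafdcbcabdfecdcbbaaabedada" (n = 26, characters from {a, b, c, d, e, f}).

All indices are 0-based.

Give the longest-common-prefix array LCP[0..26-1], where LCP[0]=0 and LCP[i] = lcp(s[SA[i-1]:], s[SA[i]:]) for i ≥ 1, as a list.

[0, 1, 2, 1, 2, 1, 1, 0, 1, 1, 1, 1, 0, 2, 1, 2, 1, 0, 2, 1, 3, 1, 0, 1, 0, 1]

sorted suffixes:
  #0 SA[0]=25  'a'
  #1 SA[1]=17  'aaabedada'
  #2 SA[2]=18  'aabedada'
  #3 SA[3]=7  'abdfecdcbbaaabedada'
  #4 SA[4]=19  'abedada'
  #5 SA[5]=23  'ada'
  #6 SA[6]=1  'afdcbcabdfecdcbbaaabedada'
  #7 SA[7]=16  'baaabedada'
  #8 SA[8]=15  'bbaaabedada'
  #9 SA[9]=5  'bcabdfecdcbbaaabedada'
  #10 SA[10]=8  'bdfecdcbbaaabedada'
  #11 SA[11]=20  'bedada'
  #12 SA[12]=6  'cabdfecdcbbaaabedada'
  #13 SA[13]=0  'cafdcbcabdfecdcbbaaabedada'
  #14 SA[14]=14  'cbbaaabedada'
  #15 SA[15]=4  'cbcabdfecdcbbaaabedada'
  #16 SA[16]=12  'cdcbbaaabedada'
  #17 SA[17]=24  'da'
  #18 SA[18]=22  'dada'
  #19 SA[19]=13  'dcbbaaabedada'
  #20 SA[20]=3  'dcbcabdfecdcbbaaabedada'
  #21 SA[21]=9  'dfecdcbbaaabedada'
  #22 SA[22]=11  'ecdcbbaaabedada'
  #23 SA[23]=21  'edada'
  #24 SA[24]=2  'fdcbcabdfecdcbbaaabedada'
  #25 SA[25]=10  'fecdcbbaaabedada'

SA = [25, 17, 18, 7, 19, 23, 1, 16, 15, 5, 8, 20, 6, 0, 14, 4, 12, 24, 22, 13, 3, 9, 11, 21, 2, 10]
i: (SA[i-1],SA[i]) lcp shared
  1: (25,17) 1 'a'
  2: (17,18) 2 'aa'
  3: (18,7) 1 'a'
  4: (7,19) 2 'ab'
  5: (19,23) 1 'a'
  6: (23,1) 1 'a'
  7: (1,16) 0 ''
  8: (16,15) 1 'b'
  9: (15,5) 1 'b'
  10: (5,8) 1 'b'
  11: (8,20) 1 'b'
  12: (20,6) 0 ''
  13: (6,0) 2 'ca'
  14: (0,14) 1 'c'
  15: (14,4) 2 'cb'
  16: (4,12) 1 'c'
  17: (12,24) 0 ''
  18: (24,22) 2 'da'
  19: (22,13) 1 'd'
  20: (13,3) 3 'dcb'
  21: (3,9) 1 'd'
  22: (9,11) 0 ''
  23: (11,21) 1 'e'
  24: (21,2) 0 ''
  25: (2,10) 1 'f'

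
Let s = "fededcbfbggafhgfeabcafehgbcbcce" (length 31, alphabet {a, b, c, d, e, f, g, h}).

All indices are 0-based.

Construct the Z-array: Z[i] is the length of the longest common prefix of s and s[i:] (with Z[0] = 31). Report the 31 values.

[31, 0, 0, 0, 0, 0, 0, 1, 0, 0, 0, 0, 1, 0, 0, 2, 0, 0, 0, 0, 0, 2, 0, 0, 0, 0, 0, 0, 0, 0, 0]

Z[0]=31
i=1: i≥r, start 0; Z[1]=0
i=2: i≥r, start 0; Z[2]=0
i=3: i≥r, start 0; Z[3]=0
i=4: i≥r, start 0; Z[4]=0
i=5: i≥r, start 0; Z[5]=0
i=6: i≥r, start 0; Z[6]=0
i=7: i≥r, start 0; Z[7]=1 extend→box=[7,8)
i=8: i≥r, start 0; Z[8]=0
i=9: i≥r, start 0; Z[9]=0
i=10: i≥r, start 0; Z[10]=0
i=11: i≥r, start 0; Z[11]=0
i=12: i≥r, start 0; Z[12]=1 extend→box=[12,13)
i=13: i≥r, start 0; Z[13]=0
i=14: i≥r, start 0; Z[14]=0
i=15: i≥r, start 0; Z[15]=2 extend→box=[15,17)
i=16: min(r-i=1, Z[1]=0)=0; Z[16]=0
i=17: i≥r, start 0; Z[17]=0
i=18: i≥r, start 0; Z[18]=0
i=19: i≥r, start 0; Z[19]=0
i=20: i≥r, start 0; Z[20]=0
i=21: i≥r, start 0; Z[21]=2 extend→box=[21,23)
i=22: min(r-i=1, Z[1]=0)=0; Z[22]=0
i=23: i≥r, start 0; Z[23]=0
i=24: i≥r, start 0; Z[24]=0
i=25: i≥r, start 0; Z[25]=0
i=26: i≥r, start 0; Z[26]=0
i=27: i≥r, start 0; Z[27]=0
i=28: i≥r, start 0; Z[28]=0
i=29: i≥r, start 0; Z[29]=0
i=30: i≥r, start 0; Z[30]=0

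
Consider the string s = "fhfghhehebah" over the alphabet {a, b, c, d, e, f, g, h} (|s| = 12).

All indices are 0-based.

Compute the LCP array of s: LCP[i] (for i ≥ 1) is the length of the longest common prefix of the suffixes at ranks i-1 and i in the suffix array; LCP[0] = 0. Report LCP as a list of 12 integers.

[0, 0, 0, 1, 0, 1, 0, 0, 1, 2, 1, 1]

sorted suffixes:
  #0 SA[0]=10  'ah'
  #1 SA[1]=9  'bah'
  #2 SA[2]=8  'ebah'
  #3 SA[3]=6  'ehebah'
  #4 SA[4]=2  'fghhehebah'
  #5 SA[5]=0  'fhfghhehebah'
  #6 SA[6]=3  'ghhehebah'
  #7 SA[7]=11  'h'
  #8 SA[8]=7  'hebah'
  #9 SA[9]=5  'hehebah'
  #10 SA[10]=1  'hfghhehebah'
  #11 SA[11]=4  'hhehebah'

SA = [10, 9, 8, 6, 2, 0, 3, 11, 7, 5, 1, 4]
i: (SA[i-1],SA[i]) lcp shared
  1: (10,9) 0 ''
  2: (9,8) 0 ''
  3: (8,6) 1 'e'
  4: (6,2) 0 ''
  5: (2,0) 1 'f'
  6: (0,3) 0 ''
  7: (3,11) 0 ''
  8: (11,7) 1 'h'
  9: (7,5) 2 'he'
  10: (5,1) 1 'h'
  11: (1,4) 1 'h'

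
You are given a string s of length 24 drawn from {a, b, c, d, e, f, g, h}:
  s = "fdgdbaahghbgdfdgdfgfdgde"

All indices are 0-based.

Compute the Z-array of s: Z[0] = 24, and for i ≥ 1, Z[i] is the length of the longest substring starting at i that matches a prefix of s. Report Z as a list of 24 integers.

[24, 0, 0, 0, 0, 0, 0, 0, 0, 0, 0, 0, 0, 4, 0, 0, 0, 1, 0, 4, 0, 0, 0, 0]

Z[0]=24
i=1: fresh scan; Z[1]=0
i=2: fresh scan; Z[2]=0
i=3: fresh scan; Z[3]=0
i=4: fresh scan; Z[4]=0
i=5: fresh scan; Z[5]=0
i=6: fresh scan; Z[6]=0
i=7: fresh scan; Z[7]=0
i=8: fresh scan; Z[8]=0
i=9: fresh scan; Z[9]=0
i=10: fresh scan; Z[10]=0
i=11: fresh scan; Z[11]=0
i=12: fresh scan; Z[12]=0
i=13: fresh scan; Z[13]=4 extend→box=[13,17)
i=14: min(r-i=3, Z[1]=0)=0; Z[14]=0
i=15: min(r-i=2, Z[2]=0)=0; Z[15]=0
i=16: min(r-i=1, Z[3]=0)=0; Z[16]=0
i=17: fresh scan; Z[17]=1 extend→box=[17,18)
i=18: fresh scan; Z[18]=0
i=19: fresh scan; Z[19]=4 extend→box=[19,23)
i=20: min(r-i=3, Z[1]=0)=0; Z[20]=0
i=21: min(r-i=2, Z[2]=0)=0; Z[21]=0
i=22: min(r-i=1, Z[3]=0)=0; Z[22]=0
i=23: fresh scan; Z[23]=0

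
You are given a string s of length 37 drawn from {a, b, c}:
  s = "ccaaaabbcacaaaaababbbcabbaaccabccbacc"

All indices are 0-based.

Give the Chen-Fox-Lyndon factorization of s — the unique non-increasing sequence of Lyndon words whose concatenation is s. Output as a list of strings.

["c", "c", "aaaabbcac", "aaaaababbbcabbaaccabccbacc"]

emit factor 1: 'c' (i=0, period=1)
emit factor 2: 'c' (i=1, period=1)
emit factor 3: 'aaaabbcac' (i=2, period=9)
emit factor 4: 'aaaaababbbcabbaaccabccbacc' (i=11, period=26)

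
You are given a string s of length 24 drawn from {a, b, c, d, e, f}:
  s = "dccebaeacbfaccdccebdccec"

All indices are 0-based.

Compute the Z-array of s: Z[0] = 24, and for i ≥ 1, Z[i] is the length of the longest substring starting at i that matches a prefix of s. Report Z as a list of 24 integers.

[24, 0, 0, 0, 0, 0, 0, 0, 0, 0, 0, 0, 0, 0, 5, 0, 0, 0, 0, 4, 0, 0, 0, 0]

Z[0]=24
i=1: fresh scan; Z[1]=0
i=2: fresh scan; Z[2]=0
i=3: fresh scan; Z[3]=0
i=4: fresh scan; Z[4]=0
i=5: fresh scan; Z[5]=0
i=6: fresh scan; Z[6]=0
i=7: fresh scan; Z[7]=0
i=8: fresh scan; Z[8]=0
i=9: fresh scan; Z[9]=0
i=10: fresh scan; Z[10]=0
i=11: fresh scan; Z[11]=0
i=12: fresh scan; Z[12]=0
i=13: fresh scan; Z[13]=0
i=14: fresh scan; Z[14]=5 scan→box=[14,19)
i=15: min(r-i=4, Z[1]=0)=0; Z[15]=0
i=16: min(r-i=3, Z[2]=0)=0; Z[16]=0
i=17: min(r-i=2, Z[3]=0)=0; Z[17]=0
i=18: min(r-i=1, Z[4]=0)=0; Z[18]=0
i=19: fresh scan; Z[19]=4 scan→box=[19,23)
i=20: min(r-i=3, Z[1]=0)=0; Z[20]=0
i=21: min(r-i=2, Z[2]=0)=0; Z[21]=0
i=22: min(r-i=1, Z[3]=0)=0; Z[22]=0
i=23: fresh scan; Z[23]=0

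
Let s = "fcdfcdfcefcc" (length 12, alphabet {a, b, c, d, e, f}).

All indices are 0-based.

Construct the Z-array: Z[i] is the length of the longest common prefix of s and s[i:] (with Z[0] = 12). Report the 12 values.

[12, 0, 0, 5, 0, 0, 2, 0, 0, 2, 0, 0]

Z[0]=12
i=1: outside box; Z[1]=0
i=2: outside box; Z[2]=0
i=3: outside box; Z[3]=5 scan→box=[3,8)
i=4: min(r-i=4, Z[1]=0)=0; Z[4]=0
i=5: min(r-i=3, Z[2]=0)=0; Z[5]=0
i=6: min(r-i=2, Z[3]=5)=2; Z[6]=2
i=7: min(r-i=1, Z[4]=0)=0; Z[7]=0
i=8: outside box; Z[8]=0
i=9: outside box; Z[9]=2 scan→box=[9,11)
i=10: min(r-i=1, Z[1]=0)=0; Z[10]=0
i=11: outside box; Z[11]=0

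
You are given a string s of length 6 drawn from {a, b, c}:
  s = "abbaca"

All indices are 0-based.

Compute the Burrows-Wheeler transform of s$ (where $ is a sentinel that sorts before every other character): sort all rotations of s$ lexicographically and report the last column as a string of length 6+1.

ac$bbaa

rank  rotation last
    0  $abbaca  a
    1  a$abbac  c
    2  abbaca$  $
    3  aca$abb  b
    4  baca$ab  b
    5  bbaca$a  a
    6  ca$abba  a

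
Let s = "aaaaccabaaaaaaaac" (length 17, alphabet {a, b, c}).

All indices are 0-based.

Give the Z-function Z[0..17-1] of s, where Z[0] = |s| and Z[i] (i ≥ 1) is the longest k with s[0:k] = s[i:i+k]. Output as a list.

Z[0]=17
i=1: fresh scan; Z[1]=3 extend→box=[1,4)
i=2: min(r-i=2, Z[1]=3)=2; Z[2]=2
i=3: min(r-i=1, Z[2]=2)=1; Z[3]=1
i=4: fresh scan; Z[4]=0
i=5: fresh scan; Z[5]=0
i=6: fresh scan; Z[6]=1 extend→box=[6,7)
i=7: fresh scan; Z[7]=0
i=8: fresh scan; Z[8]=4 extend→box=[8,12)
i=9: min(r-i=3, Z[1]=3)=3; Z[9]=4 extend→box=[9,13)
i=10: min(r-i=3, Z[1]=3)=3; Z[10]=4 extend→box=[10,14)
i=11: min(r-i=3, Z[1]=3)=3; Z[11]=4 extend→box=[11,15)
i=12: min(r-i=3, Z[1]=3)=3; Z[12]=5 extend→box=[12,17)
i=13: min(r-i=4, Z[1]=3)=3; Z[13]=3
i=14: min(r-i=3, Z[2]=2)=2; Z[14]=2
i=15: min(r-i=2, Z[3]=1)=1; Z[15]=1
i=16: min(r-i=1, Z[4]=0)=0; Z[16]=0

[17, 3, 2, 1, 0, 0, 1, 0, 4, 4, 4, 4, 5, 3, 2, 1, 0]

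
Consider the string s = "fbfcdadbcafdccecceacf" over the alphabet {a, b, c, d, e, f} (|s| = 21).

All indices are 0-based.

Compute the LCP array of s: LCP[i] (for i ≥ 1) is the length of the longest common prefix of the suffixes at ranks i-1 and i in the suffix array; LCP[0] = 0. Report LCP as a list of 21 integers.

sorted suffixes:
  #0 SA[0]=18  'acf'
  #1 SA[1]=5  'adbcafdccecceacf'
  #2 SA[2]=9  'afdccecceacf'
  #3 SA[3]=7  'bcafdccecceacf'
  #4 SA[4]=1  'bfcdadbcafdccecceacf'
  #5 SA[5]=8  'cafdccecceacf'
  #6 SA[6]=15  'cceacf'
  #7 SA[7]=12  'ccecceacf'
  #8 SA[8]=3  'cdadbcafdccecceacf'
  #9 SA[9]=16  'ceacf'
  #10 SA[10]=13  'cecceacf'
  #11 SA[11]=19  'cf'
  #12 SA[12]=4  'dadbcafdccecceacf'
  #13 SA[13]=6  'dbcafdccecceacf'
  #14 SA[14]=11  'dccecceacf'
  #15 SA[15]=17  'eacf'
  #16 SA[16]=14  'ecceacf'
  #17 SA[17]=20  'f'
  #18 SA[18]=0  'fbfcdadbcafdccecceacf'
  #19 SA[19]=2  'fcdadbcafdccecceacf'
  #20 SA[20]=10  'fdccecceacf'

SA = [18, 5, 9, 7, 1, 8, 15, 12, 3, 16, 13, 19, 4, 6, 11, 17, 14, 20, 0, 2, 10]
rank  pair      lcp
   1  s[18:],s[5:]  1  'a'
   2  s[5:],s[9:]  1  'a'
   3  s[9:],s[7:]  0  ''
   4  s[7:],s[1:]  1  'b'
   5  s[1:],s[8:]  0  ''
   6  s[8:],s[15:]  1  'c'
   7  s[15:],s[12:]  3  'cce'
   8  s[12:],s[3:]  1  'c'
   9  s[3:],s[16:]  1  'c'
  10  s[16:],s[13:]  2  'ce'
  11  s[13:],s[19:]  1  'c'
  12  s[19:],s[4:]  0  ''
  13  s[4:],s[6:]  1  'd'
  14  s[6:],s[11:]  1  'd'
  15  s[11:],s[17:]  0  ''
  16  s[17:],s[14:]  1  'e'
  17  s[14:],s[20:]  0  ''
  18  s[20:],s[0:]  1  'f'
  19  s[0:],s[2:]  1  'f'
  20  s[2:],s[10:]  1  'f'

[0, 1, 1, 0, 1, 0, 1, 3, 1, 1, 2, 1, 0, 1, 1, 0, 1, 0, 1, 1, 1]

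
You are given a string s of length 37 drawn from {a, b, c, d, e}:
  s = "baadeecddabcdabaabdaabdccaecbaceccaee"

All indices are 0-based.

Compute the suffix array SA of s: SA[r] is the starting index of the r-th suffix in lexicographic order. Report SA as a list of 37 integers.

[15, 19, 1, 13, 9, 16, 20, 29, 2, 25, 34, 14, 0, 28, 10, 17, 21, 24, 33, 27, 23, 32, 11, 6, 30, 18, 12, 8, 22, 7, 3, 36, 26, 31, 5, 35, 4]

rank→(start, suffix):
  0 → (15, 'aabdaabdccaecbaceccaee')
  1 → (19, 'aabdccaecbaceccaee')
  2 → (1, 'aadeecddabcdabaabdaabdccaecbaceccaee')
  3 → (13, 'abaabdaabdccaecbaceccaee')
  4 → (9, 'abcdabaabdaabdccaecbaceccaee')
  5 → (16, 'abdaabdccaecbaceccaee')
  6 → (20, 'abdccaecbaceccaee')
  7 → (29, 'aceccaee')
  8 → (2, 'adeecddabcdabaabdaabdccaecbaceccaee')
  9 → (25, 'aecbaceccaee')
  10 → (34, 'aee')
  11 → (14, 'baabdaabdccaecbaceccaee')
  12 → (0, 'baadeecddabcdabaabdaabdccaecbaceccaee')
  13 → (28, 'baceccaee')
  14 → (10, 'bcdabaabdaabdccaecbaceccaee')
  15 → (17, 'bdaabdccaecbaceccaee')
  16 → (21, 'bdccaecbaceccaee')
  17 → (24, 'caecbaceccaee')
  18 → (33, 'caee')
  19 → (27, 'cbaceccaee')
  20 → (23, 'ccaecbaceccaee')
  21 → (32, 'ccaee')
  22 → (11, 'cdabaabdaabdccaecbaceccaee')
  23 → (6, 'cddabcdabaabdaabdccaecbaceccaee')
  24 → (30, 'ceccaee')
  25 → (18, 'daabdccaecbaceccaee')
  26 → (12, 'dabaabdaabdccaecbaceccaee')
  27 → (8, 'dabcdabaabdaabdccaecbaceccaee')
  28 → (22, 'dccaecbaceccaee')
  29 → (7, 'ddabcdabaabdaabdccaecbaceccaee')
  30 → (3, 'deecddabcdabaabdaabdccaecbaceccaee')
  31 → (36, 'e')
  32 → (26, 'ecbaceccaee')
  33 → (31, 'eccaee')
  34 → (5, 'ecddabcdabaabdaabdccaecbaceccaee')
  35 → (35, 'ee')
  36 → (4, 'eecddabcdabaabdaabdccaecbaceccaee')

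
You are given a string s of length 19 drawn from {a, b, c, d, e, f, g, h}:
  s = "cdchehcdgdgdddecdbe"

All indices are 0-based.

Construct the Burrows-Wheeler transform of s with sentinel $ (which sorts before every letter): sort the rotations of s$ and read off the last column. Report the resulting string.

ede$hdccgddgcbdhddec

rank  rotation              last
    0  $cdchehcdgdgdddecdbe  e
    1  be$cdchehcdgdgdddecd  d
    2  cdbe$cdchehcdgdgddde  e
    3  cdchehcdgdgdddecdbe$  $
    4  cdgdgdddecdbe$cdcheh  h
    5  chehcdgdgdddecdbe$cd  d
    6  dbe$cdchehcdgdgdddec  c
    7  dchehcdgdgdddecdbe$c  c
    8  dddecdbe$cdchehcdgdg  g
    9  ddecdbe$cdchehcdgdgd  d
   10  decdbe$cdchehcdgdgdd  d
   11  dgdddecdbe$cdchehcdg  g
   12  dgdgdddecdbe$cdchehc  c
   13  e$cdchehcdgdgdddecdb  b
   14  ecdbe$cdchehcdgdgddd  d
   15  ehcdgdgdddecdbe$cdch  h
   16  gdddecdbe$cdchehcdgd  d
   17  gdgdddecdbe$cdchehcd  d
   18  hcdgdgdddecdbe$cdche  e
   19  hehcdgdgdddecdbe$cdc  c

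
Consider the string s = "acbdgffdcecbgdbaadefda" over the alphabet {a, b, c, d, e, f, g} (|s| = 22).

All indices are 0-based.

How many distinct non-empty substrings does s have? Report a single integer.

236

rank→(start, suffix):
  0 → (21, 'a')
  1 → (15, 'aadefda')
  2 → (0, 'acbdgffdcecbgdbaadefda')
  3 → (16, 'adefda')
  4 → (14, 'baadefda')
  5 → (2, 'bdgffdcecbgdbaadefda')
  6 → (11, 'bgdbaadefda')
  7 → (1, 'cbdgffdcecbgdbaadefda')
  8 → (10, 'cbgdbaadefda')
  9 → (8, 'cecbgdbaadefda')
  10 → (20, 'da')
  11 → (13, 'dbaadefda')
  12 → (7, 'dcecbgdbaadefda')
  13 → (17, 'defda')
  14 → (3, 'dgffdcecbgdbaadefda')
  15 → (9, 'ecbgdbaadefda')
  16 → (18, 'efda')
  17 → (19, 'fda')
  18 → (6, 'fdcecbgdbaadefda')
  19 → (5, 'ffdcecbgdbaadefda')
  20 → (12, 'gdbaadefda')
  21 → (4, 'gffdcecbgdbaadefda')

SA = [21, 15, 0, 16, 14, 2, 11, 1, 10, 8, 20, 13, 7, 17, 3, 9, 18, 19, 6, 5, 12, 4]
i: (SA[i-1],SA[i]) lcp shared
  1: (21,15) 1 'a'
  2: (15,0) 1 'a'
  3: (0,16) 1 'a'
  4: (16,14) 0 ''
  5: (14,2) 1 'b'
  6: (2,11) 1 'b'
  7: (11,1) 0 ''
  8: (1,10) 2 'cb'
  9: (10,8) 1 'c'
  10: (8,20) 0 ''
  11: (20,13) 1 'd'
  12: (13,7) 1 'd'
  13: (7,17) 1 'd'
  14: (17,3) 1 'd'
  15: (3,9) 0 ''
  16: (9,18) 1 'e'
  17: (18,19) 0 ''
  18: (19,6) 2 'fd'
  19: (6,5) 1 'f'
  20: (5,12) 0 ''
  21: (12,4) 1 'g'

n(n+1)/2 = 22·23/2 = 253
Σ LCP = 0 + 1 + 1 + 1 + 0 + 1 + 1 + 0 + 2 + 1 + 0 + 1 + 1 + 1 + 1 + 0 + 1 + 0 + 2 + 1 + 0 + 1 = 17
distinct = 253 − 17 = 236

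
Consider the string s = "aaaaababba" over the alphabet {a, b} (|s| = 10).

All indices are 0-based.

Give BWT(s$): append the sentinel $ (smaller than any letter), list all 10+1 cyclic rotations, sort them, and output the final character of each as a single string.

ab$aaaabbaa

rank  rotation     last
    0  $aaaaababba  a
    1  a$aaaaababb  b
    2  aaaaababba$  $
    3  aaaababba$a  a
    4  aaababba$aa  a
    5  aababba$aaa  a
    6  ababba$aaaa  a
    7  abba$aaaaab  b
    8  ba$aaaaabab  b
    9  babba$aaaaa  a
   10  bba$aaaaaba  a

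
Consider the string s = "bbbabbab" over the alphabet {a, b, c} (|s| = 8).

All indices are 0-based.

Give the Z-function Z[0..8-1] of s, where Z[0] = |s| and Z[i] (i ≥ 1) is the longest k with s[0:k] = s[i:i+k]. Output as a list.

[8, 2, 1, 0, 2, 1, 0, 1]

Z[0]=8
i=1: fresh scan; Z[1]=2 extend→box=[1,3)
i=2: min(r-i=1, Z[1]=2)=1; Z[2]=1
i=3: fresh scan; Z[3]=0
i=4: fresh scan; Z[4]=2 extend→box=[4,6)
i=5: min(r-i=1, Z[1]=2)=1; Z[5]=1
i=6: fresh scan; Z[6]=0
i=7: fresh scan; Z[7]=1 extend→box=[7,8)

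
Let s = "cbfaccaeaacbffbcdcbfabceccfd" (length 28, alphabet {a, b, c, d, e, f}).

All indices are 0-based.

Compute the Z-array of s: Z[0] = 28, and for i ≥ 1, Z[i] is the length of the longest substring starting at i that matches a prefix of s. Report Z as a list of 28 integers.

[28, 0, 0, 0, 1, 1, 0, 0, 0, 0, 3, 0, 0, 0, 0, 1, 0, 4, 0, 0, 0, 0, 1, 0, 1, 1, 0, 0]

Z[0]=28
i=1: i≥r, start 0; Z[1]=0
i=2: i≥r, start 0; Z[2]=0
i=3: i≥r, start 0; Z[3]=0
i=4: i≥r, start 0; Z[4]=1 extend→box=[4,5)
i=5: i≥r, start 0; Z[5]=1 extend→box=[5,6)
i=6: i≥r, start 0; Z[6]=0
i=7: i≥r, start 0; Z[7]=0
i=8: i≥r, start 0; Z[8]=0
i=9: i≥r, start 0; Z[9]=0
i=10: i≥r, start 0; Z[10]=3 extend→box=[10,13)
i=11: min(r-i=2, Z[1]=0)=0; Z[11]=0
i=12: min(r-i=1, Z[2]=0)=0; Z[12]=0
i=13: i≥r, start 0; Z[13]=0
i=14: i≥r, start 0; Z[14]=0
i=15: i≥r, start 0; Z[15]=1 extend→box=[15,16)
i=16: i≥r, start 0; Z[16]=0
i=17: i≥r, start 0; Z[17]=4 extend→box=[17,21)
i=18: min(r-i=3, Z[1]=0)=0; Z[18]=0
i=19: min(r-i=2, Z[2]=0)=0; Z[19]=0
i=20: min(r-i=1, Z[3]=0)=0; Z[20]=0
i=21: i≥r, start 0; Z[21]=0
i=22: i≥r, start 0; Z[22]=1 extend→box=[22,23)
i=23: i≥r, start 0; Z[23]=0
i=24: i≥r, start 0; Z[24]=1 extend→box=[24,25)
i=25: i≥r, start 0; Z[25]=1 extend→box=[25,26)
i=26: i≥r, start 0; Z[26]=0
i=27: i≥r, start 0; Z[27]=0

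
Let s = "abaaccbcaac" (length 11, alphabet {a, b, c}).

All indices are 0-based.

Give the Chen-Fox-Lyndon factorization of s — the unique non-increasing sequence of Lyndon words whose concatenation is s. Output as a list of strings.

["ab", "aaccbc", "aac"]

emit factor 1: 'ab' (i=0, period=2)
emit factor 2: 'aaccbc' (i=2, period=6)
emit factor 3: 'aac' (i=8, period=3)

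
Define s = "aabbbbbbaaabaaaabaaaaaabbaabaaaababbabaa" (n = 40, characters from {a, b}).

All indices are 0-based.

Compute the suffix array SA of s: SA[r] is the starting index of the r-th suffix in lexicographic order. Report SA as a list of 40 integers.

sorted suffixes:
  #0 SA[0]=39  'a'
  #1 SA[1]=38  'aa'
  #2 SA[2]=17  'aaaaaabbaabaaaababbabaa'
  #3 SA[3]=18  'aaaaabbaabaaaababbabaa'
  #4 SA[4]=12  'aaaabaaaaaabbaabaaaababbabaa'
  #5 SA[5]=28  'aaaababbabaa'
  #6 SA[6]=19  'aaaabbaabaaaababbabaa'
  #7 SA[7]=13  'aaabaaaaaabbaabaaaababbabaa'
  #8 SA[8]=8  'aaabaaaabaaaaaabbaabaaaababbabaa'
  #9 SA[9]=29  'aaababbabaa'
  #10 SA[10]=20  'aaabbaabaaaababbabaa'
  #11 SA[11]=14  'aabaaaaaabbaabaaaababbabaa'
  #12 SA[12]=9  'aabaaaabaaaaaabbaabaaaababbabaa'
  #13 SA[13]=25  'aabaaaababbabaa'
  #14 SA[14]=30  'aababbabaa'
  #15 SA[15]=21  'aabbaabaaaababbabaa'
  #16 SA[16]=0  'aabbbbbbaaabaaaabaaaaaabbaabaaaababbabaa'
  #17 SA[17]=36  'abaa'
  #18 SA[18]=15  'abaaaaaabbaabaaaababbabaa'
  #19 SA[19]=10  'abaaaabaaaaaabbaabaaaababbabaa'
  #20 SA[20]=26  'abaaaababbabaa'
  #21 SA[21]=31  'ababbabaa'
  #22 SA[22]=22  'abbaabaaaababbabaa'
  #23 SA[23]=33  'abbabaa'
  #24 SA[24]=1  'abbbbbbaaabaaaabaaaaaabbaabaaaababbabaa'
  #25 SA[25]=37  'baa'
  #26 SA[26]=16  'baaaaaabbaabaaaababbabaa'
  #27 SA[27]=11  'baaaabaaaaaabbaabaaaababbabaa'
  #28 SA[28]=27  'baaaababbabaa'
  #29 SA[29]=7  'baaabaaaabaaaaaabbaabaaaababbabaa'
  #30 SA[30]=24  'baabaaaababbabaa'
  #31 SA[31]=35  'babaa'
  #32 SA[32]=32  'babbabaa'
  #33 SA[33]=6  'bbaaabaaaabaaaaaabbaabaaaababbabaa'
  #34 SA[34]=23  'bbaabaaaababbabaa'
  #35 SA[35]=34  'bbabaa'
  #36 SA[36]=5  'bbbaaabaaaabaaaaaabbaabaaaababbabaa'
  #37 SA[37]=4  'bbbbaaabaaaabaaaaaabbaabaaaababbabaa'
  #38 SA[38]=3  'bbbbbaaabaaaabaaaaaabbaabaaaababbabaa'
  #39 SA[39]=2  'bbbbbbaaabaaaabaaaaaabbaabaaaababbabaa'

[39, 38, 17, 18, 12, 28, 19, 13, 8, 29, 20, 14, 9, 25, 30, 21, 0, 36, 15, 10, 26, 31, 22, 33, 1, 37, 16, 11, 27, 7, 24, 35, 32, 6, 23, 34, 5, 4, 3, 2]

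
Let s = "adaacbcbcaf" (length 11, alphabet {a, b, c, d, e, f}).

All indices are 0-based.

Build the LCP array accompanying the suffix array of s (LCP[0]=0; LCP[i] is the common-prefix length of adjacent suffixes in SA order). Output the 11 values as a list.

[0, 1, 1, 1, 0, 2, 0, 1, 3, 0, 0]

rank | idx | suffix
   0 |   2 | aacbcbcaf
   1 |   3 | acbcbcaf
   2 |   0 | adaacbcbcaf
   3 |   9 | af
   4 |   7 | bcaf
   5 |   5 | bcbcaf
   6 |   8 | caf
   7 |   6 | cbcaf
   8 |   4 | cbcbcaf
   9 |   1 | daacbcbcaf
  10 |  10 | f

SA = [2, 3, 0, 9, 7, 5, 8, 6, 4, 1, 10]
[i] adj suffixes → lcp
  [1] 2/3 → 1 ('a')
  [2] 3/0 → 1 ('a')
  [3] 0/9 → 1 ('a')
  [4] 9/7 → 0 ('')
  [5] 7/5 → 2 ('bc')
  [6] 5/8 → 0 ('')
  [7] 8/6 → 1 ('c')
  [8] 6/4 → 3 ('cbc')
  [9] 4/1 → 0 ('')
  [10] 1/10 → 0 ('')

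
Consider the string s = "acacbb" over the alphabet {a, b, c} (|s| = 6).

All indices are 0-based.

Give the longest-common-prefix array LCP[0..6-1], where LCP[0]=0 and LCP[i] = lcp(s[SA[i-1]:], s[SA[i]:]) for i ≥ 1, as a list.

[0, 2, 0, 1, 0, 1]

rank→(start, suffix):
  0 → (0, 'acacbb')
  1 → (2, 'acbb')
  2 → (5, 'b')
  3 → (4, 'bb')
  4 → (1, 'cacbb')
  5 → (3, 'cbb')

SA = [0, 2, 5, 4, 1, 3]
[i] adj suffixes → lcp
  [1] 0/2 → 2 ('ac')
  [2] 2/5 → 0 ('')
  [3] 5/4 → 1 ('b')
  [4] 4/1 → 0 ('')
  [5] 1/3 → 1 ('c')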